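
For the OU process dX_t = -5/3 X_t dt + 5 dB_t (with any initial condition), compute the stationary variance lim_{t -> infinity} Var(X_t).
lim Var(X_t) = 15/2

The OU SDE dX = -theta X dt + sigma dB admits the integrating factor exp(theta t): d(exp(theta t) X_t) = sigma exp(theta t) dB_t. Integrating from 0 to t gives X_t = x_0 * exp(-theta t) + sigma * int_0^t exp(-theta (t-s)) dB_s for any initial x_0. The Itô integral has variance (by the Itô isometry) sigma^2 * int_0^t exp(-2 theta (t - s)) ds = sigma^2 * (1 - exp(-2 theta t)) / (2 theta), independent of x_0.
With theta = 5/3, sigma = 5:
  Var(X_t) = (5)^2 * (1 - exp(-2*5/3 t)) / (2 * 5/3) = 15/2 - 15*exp(-10*t/3)/2.
As t -> infinity, exp(-2*5/3 t) -> 0, so the stationary variance is sigma^2 / (2 theta) = 15/2.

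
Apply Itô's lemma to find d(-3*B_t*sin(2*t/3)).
d(-3*B_t*sin(2*t/3)) = (-2*B_t*cos(2*t/3)) dt + (-3*sin(2*t/3)) dB_t

Itô's formula for f(t, x): d f(t, B_t) = (f_t + (1/2) f_xx) dt + f_x dB_t. Compute partials of f(t, x) = -3*x*sin(2*t/3):
  f_t(t,x)  = -2*x*cos(2*t/3)
  f_x(t,x)  = -3*sin(2*t/3)
  f_xx(t,x) = 0
Assemble drift = f_t + (1/2) f_xx = -2*x*cos(2*t/3) and diffusion = f_x = -3*sin(2*t/3). Substituting x = B_t:
  d(-3*B_t*sin(2*t/3)) = (-2*B_t*cos(2*t/3)) dt + (-3*sin(2*t/3)) dB_t.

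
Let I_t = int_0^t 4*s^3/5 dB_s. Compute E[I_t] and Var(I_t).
E[I_t] = 0; Var(I_t) = 16*t^7/175

The Itô integral of a deterministic integrand f(s) has mean 0 because each increment f(s) * (B_{s+ds} - B_s) has mean 0. By the Itô isometry:
  Var( int_0^t f(s) dB_s ) = E[ (int_0^t f(s) dB_s)^2 ] = int_0^t f(s)^2 ds.
Here f(s) = 4*s^3/5, so f(s)^2 = 16*s^6/25. Integrate:
  int_0^t (16*s^6/25) ds = 16*t^7/175.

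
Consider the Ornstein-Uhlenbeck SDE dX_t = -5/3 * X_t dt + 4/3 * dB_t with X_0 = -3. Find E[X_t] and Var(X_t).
E[X_t] = -3*exp(-5*t/3); Var(X_t) = 8/15 - 8*exp(-10*t/3)/15

The OU SDE dX = -theta X dt + sigma dB admits the integrating factor exp(theta t): d(exp(theta t) X_t) = sigma exp(theta t) dB_t. Integrating from 0 to t:
  X_t = x_0 * exp(-theta t) + sigma * int_0^t exp(-theta (t-s)) dB_s.
The Itô integral has mean 0 and (by the Itô isometry) variance sigma^2 * int_0^t exp(-2 theta (t - s)) ds = sigma^2 * (1 - exp(-2 theta t)) / (2 theta).
With theta = 5/3, sigma = 4/3, x_0 = -3:
  E[X_t] = -3 * exp(-5/3 t) = -3*exp(-5*t/3)
  Var(X_t) = (4/3)^2 * (1 - exp(-2*5/3 t)) / (2 * 5/3) = 8/15 - 8*exp(-10*t/3)/15.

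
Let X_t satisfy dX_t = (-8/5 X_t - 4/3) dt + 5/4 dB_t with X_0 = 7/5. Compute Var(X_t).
Var(X_t) = 125/256 - 125*exp(-16*t/5)/256

The variance V(t) = Var(X_t) satisfies V'(t) = 2 a V(t) + c^2 with V(0) = 0 (drift coefficient is linear in X, diffusion is constant). With a = -8/5, c = 5/4, the solution is
  V(t) = (c^2 / (2 a)) * (exp(2 a t) - 1)
       = ((5/4)^2 / (2*(-8/5))) * (exp((-16/5) t) - 1)
       = 125/256 - 125*exp(-16*t/5)/256.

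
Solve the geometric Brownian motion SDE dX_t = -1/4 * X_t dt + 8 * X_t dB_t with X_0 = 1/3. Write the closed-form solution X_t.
X_t = 1/3 * exp((-129/4) * t + (8) * B_t)

For GBM dX = mu X dt + sigma X dB with X_0 = x_0, apply Itô to Y = log X: dY = (mu - sigma^2/2) dt + sigma dB, so Y_t = log(x_0) + (mu - sigma^2/2) t + sigma B_t and hence X_t = x_0 * exp((mu - sigma^2/2) t + sigma B_t).
With mu = -1/4, sigma = 8, x_0 = 1/3, this gives:
  X_t = 1/3 * exp((-129/4) * t + (8) * B_t).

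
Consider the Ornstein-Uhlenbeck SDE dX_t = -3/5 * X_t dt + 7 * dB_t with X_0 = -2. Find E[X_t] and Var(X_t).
E[X_t] = -2*exp(-3*t/5); Var(X_t) = 245/6 - 245*exp(-6*t/5)/6

The OU SDE dX = -theta X dt + sigma dB admits the integrating factor exp(theta t): d(exp(theta t) X_t) = sigma exp(theta t) dB_t. Integrating from 0 to t:
  X_t = x_0 * exp(-theta t) + sigma * int_0^t exp(-theta (t-s)) dB_s.
The Itô integral has mean 0 and (by the Itô isometry) variance sigma^2 * int_0^t exp(-2 theta (t - s)) ds = sigma^2 * (1 - exp(-2 theta t)) / (2 theta).
With theta = 3/5, sigma = 7, x_0 = -2:
  E[X_t] = -2 * exp(-3/5 t) = -2*exp(-3*t/5)
  Var(X_t) = (7)^2 * (1 - exp(-2*3/5 t)) / (2 * 3/5) = 245/6 - 245*exp(-6*t/5)/6.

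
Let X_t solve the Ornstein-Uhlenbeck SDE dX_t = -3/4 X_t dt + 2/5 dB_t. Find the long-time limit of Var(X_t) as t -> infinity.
lim Var(X_t) = 8/75

The OU SDE dX = -theta X dt + sigma dB admits the integrating factor exp(theta t): d(exp(theta t) X_t) = sigma exp(theta t) dB_t. Integrating from 0 to t gives X_t = x_0 * exp(-theta t) + sigma * int_0^t exp(-theta (t-s)) dB_s for any initial x_0. The Itô integral has variance (by the Itô isometry) sigma^2 * int_0^t exp(-2 theta (t - s)) ds = sigma^2 * (1 - exp(-2 theta t)) / (2 theta), independent of x_0.
With theta = 3/4, sigma = 2/5:
  Var(X_t) = (2/5)^2 * (1 - exp(-2*3/4 t)) / (2 * 3/4) = 8/75 - 8*exp(-3*t/2)/75.
As t -> infinity, exp(-2*3/4 t) -> 0, so the stationary variance is sigma^2 / (2 theta) = 8/75.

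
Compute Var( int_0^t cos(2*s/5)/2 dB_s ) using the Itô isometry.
Var = t/8 + 5*sin(4*t/5)/32

The Itô integral of a deterministic integrand f(s) has mean 0 because each increment f(s) * (B_{s+ds} - B_s) has mean 0. By the Itô isometry:
  Var( int_0^t f(s) dB_s ) = E[ (int_0^t f(s) dB_s)^2 ] = int_0^t f(s)^2 ds.
Here f(s) = cos(2*s/5)/2, so f(s)^2 = cos(2*s/5)^2/4. Integrate:
  int_0^t (cos(2*s/5)^2/4) ds = t/8 + 5*sin(4*t/5)/32.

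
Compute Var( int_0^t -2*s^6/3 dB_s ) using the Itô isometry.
Var = 4*t^13/117

The Itô integral of a deterministic integrand f(s) has mean 0 because each increment f(s) * (B_{s+ds} - B_s) has mean 0. By the Itô isometry:
  Var( int_0^t f(s) dB_s ) = E[ (int_0^t f(s) dB_s)^2 ] = int_0^t f(s)^2 ds.
Here f(s) = -2*s^6/3, so f(s)^2 = 4*s^12/9. Integrate:
  int_0^t (4*s^12/9) ds = 4*t^13/117.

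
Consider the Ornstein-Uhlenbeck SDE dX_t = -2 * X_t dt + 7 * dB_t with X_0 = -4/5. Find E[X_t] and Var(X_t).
E[X_t] = -4*exp(-2*t)/5; Var(X_t) = 49/4 - 49*exp(-4*t)/4

The OU SDE dX = -theta X dt + sigma dB admits the integrating factor exp(theta t): d(exp(theta t) X_t) = sigma exp(theta t) dB_t. Integrating from 0 to t:
  X_t = x_0 * exp(-theta t) + sigma * int_0^t exp(-theta (t-s)) dB_s.
The Itô integral has mean 0 and (by the Itô isometry) variance sigma^2 * int_0^t exp(-2 theta (t - s)) ds = sigma^2 * (1 - exp(-2 theta t)) / (2 theta).
With theta = 2, sigma = 7, x_0 = -4/5:
  E[X_t] = -4/5 * exp(-2 t) = -4*exp(-2*t)/5
  Var(X_t) = (7)^2 * (1 - exp(-2*2 t)) / (2 * 2) = 49/4 - 49*exp(-4*t)/4.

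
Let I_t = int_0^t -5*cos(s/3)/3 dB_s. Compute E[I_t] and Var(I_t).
E[I_t] = 0; Var(I_t) = 25*t/18 + 25*sin(2*t/3)/12

The Itô integral of a deterministic integrand f(s) has mean 0 because each increment f(s) * (B_{s+ds} - B_s) has mean 0. By the Itô isometry:
  Var( int_0^t f(s) dB_s ) = E[ (int_0^t f(s) dB_s)^2 ] = int_0^t f(s)^2 ds.
Here f(s) = -5*cos(s/3)/3, so f(s)^2 = 25*cos(s/3)^2/9. Integrate:
  int_0^t (25*cos(s/3)^2/9) ds = 25*t/18 + 25*sin(2*t/3)/12.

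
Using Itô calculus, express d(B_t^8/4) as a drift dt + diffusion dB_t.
d(B_t^8/4) = (7*B_t^6) dt + (2*B_t^7) dB_t

Itô's formula for f(B_t) gives d f(B_t) = f'(B_t) dB_t + (1/2) f''(B_t) dt. Compute derivatives of f(x) = x^8/4:
  f'(x)  = 2*x^7
  f''(x) = 14*x^6
Substitute x = B_t and multiply the f'' term by 1/2:
  drift     = (1/2) * (14*x^6) evaluated at B_t = 7*B_t^6
  diffusion = (2*x^7) evaluated at B_t = 2*B_t^7
Therefore d(B_t^8/4) = (7*B_t^6) dt + (2*B_t^7) dB_t.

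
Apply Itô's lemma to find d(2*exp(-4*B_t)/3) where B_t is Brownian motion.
d(2*exp(-4*B_t)/3) = (16*exp(-4*B_t)/3) dt + (-8*exp(-4*B_t)/3) dB_t

Itô's formula for f(B_t) gives d f(B_t) = f'(B_t) dB_t + (1/2) f''(B_t) dt. Compute derivatives of f(x) = 2*exp(-4*x)/3:
  f'(x)  = -8*exp(-4*x)/3
  f''(x) = 32*exp(-4*x)/3
Substitute x = B_t and multiply the f'' term by 1/2:
  drift     = (1/2) * (32*exp(-4*x)/3) evaluated at B_t = 16*exp(-4*B_t)/3
  diffusion = (-8*exp(-4*x)/3) evaluated at B_t = -8*exp(-4*B_t)/3
Therefore d(2*exp(-4*B_t)/3) = (16*exp(-4*B_t)/3) dt + (-8*exp(-4*B_t)/3) dB_t.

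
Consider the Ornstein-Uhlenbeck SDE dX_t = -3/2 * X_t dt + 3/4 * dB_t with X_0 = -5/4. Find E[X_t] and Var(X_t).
E[X_t] = -5*exp(-3*t/2)/4; Var(X_t) = 3/16 - 3*exp(-3*t)/16

The OU SDE dX = -theta X dt + sigma dB admits the integrating factor exp(theta t): d(exp(theta t) X_t) = sigma exp(theta t) dB_t. Integrating from 0 to t:
  X_t = x_0 * exp(-theta t) + sigma * int_0^t exp(-theta (t-s)) dB_s.
The Itô integral has mean 0 and (by the Itô isometry) variance sigma^2 * int_0^t exp(-2 theta (t - s)) ds = sigma^2 * (1 - exp(-2 theta t)) / (2 theta).
With theta = 3/2, sigma = 3/4, x_0 = -5/4:
  E[X_t] = -5/4 * exp(-3/2 t) = -5*exp(-3*t/2)/4
  Var(X_t) = (3/4)^2 * (1 - exp(-2*3/2 t)) / (2 * 3/2) = 3/16 - 3*exp(-3*t)/16.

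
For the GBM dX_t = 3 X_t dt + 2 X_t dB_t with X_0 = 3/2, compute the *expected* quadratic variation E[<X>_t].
E[<X>_t] = 9*exp(10*t)/10 - 9/10

<X>_t = int_0^t (2 * X_s)^2 ds. Taking expectation inside the integral: E[<X>_t] = 2^2 * int_0^t E[X_s^2] ds. For GBM, E[X_s^2] = x_0^2 * exp((2 mu + sigma^2) s). Integrating:
  E[<X>_t] = 2^2 * (3/2)^2 * (exp((2*3 + 2^2) t) - 1) / (2*3 + 2^2)
           = 2^2 * (3/2)^2 * (exp(10 t) - 1) / 10 = 9*exp(10*t)/10 - 9/10.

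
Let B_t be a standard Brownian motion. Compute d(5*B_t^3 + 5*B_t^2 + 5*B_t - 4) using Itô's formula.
d(5*B_t^3 + 5*B_t^2 + 5*B_t - 4) = (15*B_t + 5) dt + (15*B_t^2 + 10*B_t + 5) dB_t

Itô's formula for f(B_t) gives d f(B_t) = f'(B_t) dB_t + (1/2) f''(B_t) dt. Compute derivatives of f(x) = 5*x^3 + 5*x^2 + 5*x - 4:
  f'(x)  = 15*x^2 + 10*x + 5
  f''(x) = 30*x + 10
Substitute x = B_t and multiply the f'' term by 1/2:
  drift     = (1/2) * (30*x + 10) evaluated at B_t = 15*B_t + 5
  diffusion = (15*x^2 + 10*x + 5) evaluated at B_t = 15*B_t^2 + 10*B_t + 5
Therefore d(5*B_t^3 + 5*B_t^2 + 5*B_t - 4) = (15*B_t + 5) dt + (15*B_t^2 + 10*B_t + 5) dB_t.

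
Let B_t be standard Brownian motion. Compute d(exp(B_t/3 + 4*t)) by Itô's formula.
d(exp(B_t/3 + 4*t)) = (73*exp(B_t/3 + 4*t)/18) dt + (exp(B_t/3 + 4*t)/3) dB_t

Itô's formula for f(t, x): d f(t, B_t) = (f_t + (1/2) f_xx) dt + f_x dB_t. Compute partials of f(t, x) = exp(4*t + x/3):
  f_t(t,x)  = 4*exp(4*t + x/3)
  f_x(t,x)  = exp(4*t + x/3)/3
  f_xx(t,x) = exp(4*t + x/3)/9
Assemble drift = f_t + (1/2) f_xx = 73*exp(4*t + x/3)/18 and diffusion = f_x = exp(4*t + x/3)/3. Substituting x = B_t:
  d(exp(B_t/3 + 4*t)) = (73*exp(B_t/3 + 4*t)/18) dt + (exp(B_t/3 + 4*t)/3) dB_t.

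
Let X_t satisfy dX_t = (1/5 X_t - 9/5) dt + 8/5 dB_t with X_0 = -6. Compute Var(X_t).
Var(X_t) = 32*exp(2*t/5)/5 - 32/5

The variance V(t) = Var(X_t) satisfies V'(t) = 2 a V(t) + c^2 with V(0) = 0 (drift coefficient is linear in X, diffusion is constant). With a = 1/5, c = 8/5, the solution is
  V(t) = (c^2 / (2 a)) * (exp(2 a t) - 1)
       = ((8/5)^2 / (2*(1/5))) * (exp((2/5) t) - 1)
       = 32*exp(2*t/5)/5 - 32/5.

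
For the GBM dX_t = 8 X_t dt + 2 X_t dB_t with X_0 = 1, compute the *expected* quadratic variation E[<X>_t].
E[<X>_t] = exp(20*t)/5 - 1/5

<X>_t = int_0^t (2 * X_s)^2 ds. Taking expectation inside the integral: E[<X>_t] = 2^2 * int_0^t E[X_s^2] ds. For GBM, E[X_s^2] = x_0^2 * exp((2 mu + sigma^2) s). Integrating:
  E[<X>_t] = 2^2 * 1^2 * (exp((2*8 + 2^2) t) - 1) / (2*8 + 2^2)
           = 2^2 * 1^2 * (exp(20 t) - 1) / 20 = exp(20*t)/5 - 1/5.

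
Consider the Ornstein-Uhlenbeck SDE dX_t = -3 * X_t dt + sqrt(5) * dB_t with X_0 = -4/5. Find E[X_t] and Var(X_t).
E[X_t] = -4*exp(-3*t)/5; Var(X_t) = 5/6 - 5*exp(-6*t)/6

The OU SDE dX = -theta X dt + sigma dB admits the integrating factor exp(theta t): d(exp(theta t) X_t) = sigma exp(theta t) dB_t. Integrating from 0 to t:
  X_t = x_0 * exp(-theta t) + sigma * int_0^t exp(-theta (t-s)) dB_s.
The Itô integral has mean 0 and (by the Itô isometry) variance sigma^2 * int_0^t exp(-2 theta (t - s)) ds = sigma^2 * (1 - exp(-2 theta t)) / (2 theta).
With theta = 3, sigma = sqrt(5), x_0 = -4/5:
  E[X_t] = -4/5 * exp(-3 t) = -4*exp(-3*t)/5
  Var(X_t) = (sqrt(5))^2 * (1 - exp(-2*3 t)) / (2 * 3) = 5/6 - 5*exp(-6*t)/6.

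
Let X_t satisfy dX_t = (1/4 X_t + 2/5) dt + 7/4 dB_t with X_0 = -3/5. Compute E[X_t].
E[X_t] = exp(t/4) - 8/5

Taking expectations and using E[dB_t] = 0, the mean m(t) = E[X_t] satisfies the ODE m'(t) = a m(t) + b with m(0) = x_0. With a = 1/4, b = 2/5, x_0 = -3/5, the solution is
  m(t) = x_0 * exp(a t) + (b/a) * (exp(a t) - 1)
       = (-3/5) * exp((1/4) t) + ((2/5)/(1/4)) * (exp((1/4) t) - 1)
       = exp(t/4) - 8/5.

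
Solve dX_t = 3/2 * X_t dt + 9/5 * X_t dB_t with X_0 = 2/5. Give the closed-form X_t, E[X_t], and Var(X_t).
X_t = 2/5 * exp((-3/25) t + (9/5) B_t); E[X_t] = 2*exp(3*t/2)/5; Var(X_t) = 4*(exp(81*t/25) - 1)*exp(3*t)/25

For GBM dX = mu X dt + sigma X dB with X_0 = x_0, apply Itô to Y = log X: dY = (mu - sigma^2/2) dt + sigma dB, so Y_t = log(x_0) + (mu - sigma^2/2) t + sigma B_t and hence X_t = x_0 * exp((mu - sigma^2/2) t + sigma B_t).
With mu = 3/2, sigma = 9/5, x_0 = 2/5, this gives:
  X_t = 2/5 * exp((-3/25) * t + (9/5) * B_t).
Since sigma*B_t ~ Normal(0, sigma^2 t), E[exp(sigma*B_t)] = exp(sigma^2 t / 2); so E[X_t] = x_0 * exp((mu - sigma^2/2) t) * exp(sigma^2 t / 2) = x_0 * exp(mu t) = 2*exp(3*t/2)/5.
Var(X_t) = E[X_t^2] - (E[X_t])^2 = x_0^2 * exp(2 mu t) * (exp(sigma^2 t) - 1) = 4*(exp(81*t/25) - 1)*exp(3*t)/25.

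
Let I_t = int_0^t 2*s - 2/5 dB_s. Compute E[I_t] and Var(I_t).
E[I_t] = 0; Var(I_t) = 4*t*(25*t^2 - 15*t + 3)/75

The Itô integral of a deterministic integrand f(s) has mean 0 because each increment f(s) * (B_{s+ds} - B_s) has mean 0. By the Itô isometry:
  Var( int_0^t f(s) dB_s ) = E[ (int_0^t f(s) dB_s)^2 ] = int_0^t f(s)^2 ds.
Here f(s) = 2*s - 2/5, so f(s)^2 = 4*(5*s - 1)^2/25. Integrate:
  int_0^t (4*(5*s - 1)^2/25) ds = 4*t*(25*t^2 - 15*t + 3)/75.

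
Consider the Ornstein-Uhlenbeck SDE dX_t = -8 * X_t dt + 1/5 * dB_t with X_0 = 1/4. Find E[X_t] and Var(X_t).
E[X_t] = exp(-8*t)/4; Var(X_t) = 1/400 - exp(-16*t)/400

The OU SDE dX = -theta X dt + sigma dB admits the integrating factor exp(theta t): d(exp(theta t) X_t) = sigma exp(theta t) dB_t. Integrating from 0 to t:
  X_t = x_0 * exp(-theta t) + sigma * int_0^t exp(-theta (t-s)) dB_s.
The Itô integral has mean 0 and (by the Itô isometry) variance sigma^2 * int_0^t exp(-2 theta (t - s)) ds = sigma^2 * (1 - exp(-2 theta t)) / (2 theta).
With theta = 8, sigma = 1/5, x_0 = 1/4:
  E[X_t] = 1/4 * exp(-8 t) = exp(-8*t)/4
  Var(X_t) = (1/5)^2 * (1 - exp(-2*8 t)) / (2 * 8) = 1/400 - exp(-16*t)/400.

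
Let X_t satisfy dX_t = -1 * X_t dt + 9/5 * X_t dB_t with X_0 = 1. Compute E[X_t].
E[X_t] = exp(-t)

For GBM dX = mu X dt + sigma X dB with X_0 = x_0, apply Itô to Y = log X: dY = (mu - sigma^2/2) dt + sigma dB, so Y_t = log(x_0) + (mu - sigma^2/2) t + sigma B_t and hence X_t = x_0 * exp((mu - sigma^2/2) t + sigma B_t).
With mu = -1, sigma = 9/5, x_0 = 1, this gives:
  X_t = 1 * exp((-131/50) * t + (9/5) * B_t).
Since sigma*B_t ~ Normal(0, sigma^2 t), E[exp(sigma*B_t)] = exp(sigma^2 t / 2); so E[X_t] = x_0 * exp((mu - sigma^2/2) t) * exp(sigma^2 t / 2) = x_0 * exp(mu t) = exp(-t).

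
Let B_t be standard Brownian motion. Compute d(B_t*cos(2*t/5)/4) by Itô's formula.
d(B_t*cos(2*t/5)/4) = (-B_t*sin(2*t/5)/10) dt + (cos(2*t/5)/4) dB_t

Itô's formula for f(t, x): d f(t, B_t) = (f_t + (1/2) f_xx) dt + f_x dB_t. Compute partials of f(t, x) = x*cos(2*t/5)/4:
  f_t(t,x)  = -x*sin(2*t/5)/10
  f_x(t,x)  = cos(2*t/5)/4
  f_xx(t,x) = 0
Assemble drift = f_t + (1/2) f_xx = -x*sin(2*t/5)/10 and diffusion = f_x = cos(2*t/5)/4. Substituting x = B_t:
  d(B_t*cos(2*t/5)/4) = (-B_t*sin(2*t/5)/10) dt + (cos(2*t/5)/4) dB_t.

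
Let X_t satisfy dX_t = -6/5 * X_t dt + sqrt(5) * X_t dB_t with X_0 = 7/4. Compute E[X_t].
E[X_t] = 7*exp(-6*t/5)/4

For GBM dX = mu X dt + sigma X dB with X_0 = x_0, apply Itô to Y = log X: dY = (mu - sigma^2/2) dt + sigma dB, so Y_t = log(x_0) + (mu - sigma^2/2) t + sigma B_t and hence X_t = x_0 * exp((mu - sigma^2/2) t + sigma B_t).
With mu = -6/5, sigma = sqrt(5), x_0 = 7/4, this gives:
  X_t = 7/4 * exp((-37/10) * t + (sqrt(5)) * B_t).
Since sigma*B_t ~ Normal(0, sigma^2 t), E[exp(sigma*B_t)] = exp(sigma^2 t / 2); so E[X_t] = x_0 * exp((mu - sigma^2/2) t) * exp(sigma^2 t / 2) = x_0 * exp(mu t) = 7*exp(-6*t/5)/4.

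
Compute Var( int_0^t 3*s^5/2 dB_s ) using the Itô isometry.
Var = 9*t^11/44

The Itô integral of a deterministic integrand f(s) has mean 0 because each increment f(s) * (B_{s+ds} - B_s) has mean 0. By the Itô isometry:
  Var( int_0^t f(s) dB_s ) = E[ (int_0^t f(s) dB_s)^2 ] = int_0^t f(s)^2 ds.
Here f(s) = 3*s^5/2, so f(s)^2 = 9*s^10/4. Integrate:
  int_0^t (9*s^10/4) ds = 9*t^11/44.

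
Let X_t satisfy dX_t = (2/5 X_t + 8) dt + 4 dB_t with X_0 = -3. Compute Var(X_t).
Var(X_t) = 20*exp(4*t/5) - 20

The variance V(t) = Var(X_t) satisfies V'(t) = 2 a V(t) + c^2 with V(0) = 0 (drift coefficient is linear in X, diffusion is constant). With a = 2/5, c = 4, the solution is
  V(t) = (c^2 / (2 a)) * (exp(2 a t) - 1)
       = (4^2 / (2*(2/5))) * (exp((4/5) t) - 1)
       = 20*exp(4*t/5) - 20.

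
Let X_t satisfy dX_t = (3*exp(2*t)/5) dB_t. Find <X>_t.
<X>_t = 9*exp(4*t)/100 - 9/100

For an Itô process dX_t = a(t) dt + b(t) dB_t, the quadratic variation is <X>_t = int_0^t b(s)^2 ds (the drift term does not contribute). Here b(s) = 3*exp(2*s)/5, so
  b(s)^2 = 9*exp(4*s)/25.
Integrating from 0 to t:
  <X>_t = int_0^t (9*exp(4*s)/25) ds = 9*exp(4*t)/100 - 9/100.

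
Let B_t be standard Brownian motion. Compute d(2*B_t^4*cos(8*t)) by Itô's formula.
d(2*B_t^4*cos(8*t)) = (B_t^2*(-16*B_t^2*sin(8*t) + 12*cos(8*t))) dt + (8*B_t^3*cos(8*t)) dB_t

Itô's formula for f(t, x): d f(t, B_t) = (f_t + (1/2) f_xx) dt + f_x dB_t. Compute partials of f(t, x) = 2*x^4*cos(8*t):
  f_t(t,x)  = -16*x^4*sin(8*t)
  f_x(t,x)  = 8*x^3*cos(8*t)
  f_xx(t,x) = 24*x^2*cos(8*t)
Assemble drift = f_t + (1/2) f_xx = x^2*(-16*x^2*sin(8*t) + 12*cos(8*t)) and diffusion = f_x = 8*x^3*cos(8*t). Substituting x = B_t:
  d(2*B_t^4*cos(8*t)) = (B_t^2*(-16*B_t^2*sin(8*t) + 12*cos(8*t))) dt + (8*B_t^3*cos(8*t)) dB_t.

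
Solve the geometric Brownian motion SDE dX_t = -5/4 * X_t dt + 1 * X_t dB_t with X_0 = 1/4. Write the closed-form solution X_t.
X_t = 1/4 * exp((-7/4) * t + (1) * B_t)

For GBM dX = mu X dt + sigma X dB with X_0 = x_0, apply Itô to Y = log X: dY = (mu - sigma^2/2) dt + sigma dB, so Y_t = log(x_0) + (mu - sigma^2/2) t + sigma B_t and hence X_t = x_0 * exp((mu - sigma^2/2) t + sigma B_t).
With mu = -5/4, sigma = 1, x_0 = 1/4, this gives:
  X_t = 1/4 * exp((-7/4) * t + (1) * B_t).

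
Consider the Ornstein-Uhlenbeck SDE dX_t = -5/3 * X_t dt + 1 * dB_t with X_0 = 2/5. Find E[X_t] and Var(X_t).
E[X_t] = 2*exp(-5*t/3)/5; Var(X_t) = 3/10 - 3*exp(-10*t/3)/10

The OU SDE dX = -theta X dt + sigma dB admits the integrating factor exp(theta t): d(exp(theta t) X_t) = sigma exp(theta t) dB_t. Integrating from 0 to t:
  X_t = x_0 * exp(-theta t) + sigma * int_0^t exp(-theta (t-s)) dB_s.
The Itô integral has mean 0 and (by the Itô isometry) variance sigma^2 * int_0^t exp(-2 theta (t - s)) ds = sigma^2 * (1 - exp(-2 theta t)) / (2 theta).
With theta = 5/3, sigma = 1, x_0 = 2/5:
  E[X_t] = 2/5 * exp(-5/3 t) = 2*exp(-5*t/3)/5
  Var(X_t) = (1)^2 * (1 - exp(-2*5/3 t)) / (2 * 5/3) = 3/10 - 3*exp(-10*t/3)/10.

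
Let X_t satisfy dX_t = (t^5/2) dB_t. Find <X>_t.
<X>_t = t^11/44

For an Itô process dX_t = a(t) dt + b(t) dB_t, the quadratic variation is <X>_t = int_0^t b(s)^2 ds (the drift term does not contribute). Here b(s) = s^5/2, so
  b(s)^2 = s^10/4.
Integrating from 0 to t:
  <X>_t = int_0^t (s^10/4) ds = t^11/44.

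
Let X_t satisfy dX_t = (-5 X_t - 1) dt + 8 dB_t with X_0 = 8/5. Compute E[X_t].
E[X_t] = -1/5 + 9*exp(-5*t)/5

Taking expectations and using E[dB_t] = 0, the mean m(t) = E[X_t] satisfies the ODE m'(t) = a m(t) + b with m(0) = x_0. With a = -5, b = -1, x_0 = 8/5, the solution is
  m(t) = x_0 * exp(a t) + (b/a) * (exp(a t) - 1)
       = (8/5) * exp((-5) t) + ((-1)/(-5)) * (exp((-5) t) - 1)
       = -1/5 + 9*exp(-5*t)/5.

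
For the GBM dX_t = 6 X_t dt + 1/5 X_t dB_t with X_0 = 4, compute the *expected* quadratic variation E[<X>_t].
E[<X>_t] = 16*exp(301*t/25)/301 - 16/301

<X>_t = int_0^t ((1/5) * X_s)^2 ds. Taking expectation inside the integral: E[<X>_t] = (1/5)^2 * int_0^t E[X_s^2] ds. For GBM, E[X_s^2] = x_0^2 * exp((2 mu + sigma^2) s). Integrating:
  E[<X>_t] = (1/5)^2 * 4^2 * (exp((2*6 + (1/5)^2) t) - 1) / (2*6 + (1/5)^2)
           = (1/5)^2 * 4^2 * (exp((301/25) t) - 1) / (301/25) = 16*exp(301*t/25)/301 - 16/301.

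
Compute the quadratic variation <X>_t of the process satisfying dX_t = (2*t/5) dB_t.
<X>_t = 4*t^3/75

For an Itô process dX_t = a(t) dt + b(t) dB_t, the quadratic variation is <X>_t = int_0^t b(s)^2 ds (the drift term does not contribute). Here b(s) = 2*s/5, so
  b(s)^2 = 4*s^2/25.
Integrating from 0 to t:
  <X>_t = int_0^t (4*s^2/25) ds = 4*t^3/75.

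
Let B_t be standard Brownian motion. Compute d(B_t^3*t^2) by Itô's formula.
d(B_t^3*t^2) = (B_t*t*(2*B_t^2 + 3*t)) dt + (3*B_t^2*t^2) dB_t

Itô's formula for f(t, x): d f(t, B_t) = (f_t + (1/2) f_xx) dt + f_x dB_t. Compute partials of f(t, x) = t^2*x^3:
  f_t(t,x)  = 2*t*x^3
  f_x(t,x)  = 3*t^2*x^2
  f_xx(t,x) = 6*t^2*x
Assemble drift = f_t + (1/2) f_xx = t*x*(3*t + 2*x^2) and diffusion = f_x = 3*t^2*x^2. Substituting x = B_t:
  d(B_t^3*t^2) = (B_t*t*(2*B_t^2 + 3*t)) dt + (3*B_t^2*t^2) dB_t.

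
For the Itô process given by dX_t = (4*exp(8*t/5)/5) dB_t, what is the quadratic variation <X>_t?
<X>_t = exp(16*t/5)/5 - 1/5

For an Itô process dX_t = a(t) dt + b(t) dB_t, the quadratic variation is <X>_t = int_0^t b(s)^2 ds (the drift term does not contribute). Here b(s) = 4*exp(8*s/5)/5, so
  b(s)^2 = 16*exp(16*s/5)/25.
Integrating from 0 to t:
  <X>_t = int_0^t (16*exp(16*s/5)/25) ds = exp(16*t/5)/5 - 1/5.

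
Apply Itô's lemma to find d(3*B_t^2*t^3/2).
d(3*B_t^2*t^3/2) = (3*t^2*(3*B_t^2 + t)/2) dt + (3*B_t*t^3) dB_t

Itô's formula for f(t, x): d f(t, B_t) = (f_t + (1/2) f_xx) dt + f_x dB_t. Compute partials of f(t, x) = 3*t^3*x^2/2:
  f_t(t,x)  = 9*t^2*x^2/2
  f_x(t,x)  = 3*t^3*x
  f_xx(t,x) = 3*t^3
Assemble drift = f_t + (1/2) f_xx = 3*t^2*(t + 3*x^2)/2 and diffusion = f_x = 3*t^3*x. Substituting x = B_t:
  d(3*B_t^2*t^3/2) = (3*t^2*(3*B_t^2 + t)/2) dt + (3*B_t*t^3) dB_t.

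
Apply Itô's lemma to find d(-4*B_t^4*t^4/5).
d(-4*B_t^4*t^4/5) = (8*B_t^2*t^3*(-2*B_t^2 - 3*t)/5) dt + (-16*B_t^3*t^4/5) dB_t

Itô's formula for f(t, x): d f(t, B_t) = (f_t + (1/2) f_xx) dt + f_x dB_t. Compute partials of f(t, x) = -4*t^4*x^4/5:
  f_t(t,x)  = -16*t^3*x^4/5
  f_x(t,x)  = -16*t^4*x^3/5
  f_xx(t,x) = -48*t^4*x^2/5
Assemble drift = f_t + (1/2) f_xx = 8*t^3*x^2*(-3*t - 2*x^2)/5 and diffusion = f_x = -16*t^4*x^3/5. Substituting x = B_t:
  d(-4*B_t^4*t^4/5) = (8*B_t^2*t^3*(-2*B_t^2 - 3*t)/5) dt + (-16*B_t^3*t^4/5) dB_t.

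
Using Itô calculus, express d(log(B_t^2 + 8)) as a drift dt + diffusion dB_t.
d(log(B_t^2 + 8)) = ((8 - B_t^2)/(B_t^2 + 8)^2) dt + (2*B_t/(B_t^2 + 8)) dB_t

Itô's formula for f(B_t) gives d f(B_t) = f'(B_t) dB_t + (1/2) f''(B_t) dt. Compute derivatives of f(x) = log(x^2 + 8):
  f'(x)  = 2*x/(x^2 + 8)
  f''(x) = 2*(8 - x^2)/(x^2 + 8)^2
Substitute x = B_t and multiply the f'' term by 1/2:
  drift     = (1/2) * (2*(8 - x^2)/(x^2 + 8)^2) evaluated at B_t = (8 - B_t^2)/(B_t^2 + 8)^2
  diffusion = (2*x/(x^2 + 8)) evaluated at B_t = 2*B_t/(B_t^2 + 8)
Therefore d(log(B_t^2 + 8)) = ((8 - B_t^2)/(B_t^2 + 8)^2) dt + (2*B_t/(B_t^2 + 8)) dB_t.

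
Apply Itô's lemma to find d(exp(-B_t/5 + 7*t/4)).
d(exp(-B_t/5 + 7*t/4)) = (177*exp(-B_t/5 + 7*t/4)/100) dt + (-exp(-B_t/5 + 7*t/4)/5) dB_t

Itô's formula for f(t, x): d f(t, B_t) = (f_t + (1/2) f_xx) dt + f_x dB_t. Compute partials of f(t, x) = exp(7*t/4 - x/5):
  f_t(t,x)  = 7*exp(7*t/4 - x/5)/4
  f_x(t,x)  = -exp(7*t/4 - x/5)/5
  f_xx(t,x) = exp(7*t/4 - x/5)/25
Assemble drift = f_t + (1/2) f_xx = 177*exp(7*t/4 - x/5)/100 and diffusion = f_x = -exp(7*t/4 - x/5)/5. Substituting x = B_t:
  d(exp(-B_t/5 + 7*t/4)) = (177*exp(-B_t/5 + 7*t/4)/100) dt + (-exp(-B_t/5 + 7*t/4)/5) dB_t.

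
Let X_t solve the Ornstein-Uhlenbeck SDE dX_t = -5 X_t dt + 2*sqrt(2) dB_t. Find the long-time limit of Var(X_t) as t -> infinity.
lim Var(X_t) = 4/5

The OU SDE dX = -theta X dt + sigma dB admits the integrating factor exp(theta t): d(exp(theta t) X_t) = sigma exp(theta t) dB_t. Integrating from 0 to t gives X_t = x_0 * exp(-theta t) + sigma * int_0^t exp(-theta (t-s)) dB_s for any initial x_0. The Itô integral has variance (by the Itô isometry) sigma^2 * int_0^t exp(-2 theta (t - s)) ds = sigma^2 * (1 - exp(-2 theta t)) / (2 theta), independent of x_0.
With theta = 5, sigma = 2*sqrt(2):
  Var(X_t) = (2*sqrt(2))^2 * (1 - exp(-2*5 t)) / (2 * 5) = 4/5 - 4*exp(-10*t)/5.
As t -> infinity, exp(-2*5 t) -> 0, so the stationary variance is sigma^2 / (2 theta) = 4/5.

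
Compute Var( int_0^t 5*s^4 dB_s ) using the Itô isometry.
Var = 25*t^9/9

The Itô integral of a deterministic integrand f(s) has mean 0 because each increment f(s) * (B_{s+ds} - B_s) has mean 0. By the Itô isometry:
  Var( int_0^t f(s) dB_s ) = E[ (int_0^t f(s) dB_s)^2 ] = int_0^t f(s)^2 ds.
Here f(s) = 5*s^4, so f(s)^2 = 25*s^8. Integrate:
  int_0^t (25*s^8) ds = 25*t^9/9.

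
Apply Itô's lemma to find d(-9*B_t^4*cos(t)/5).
d(-9*B_t^4*cos(t)/5) = (9*B_t^2*(B_t^2*sin(t) - 6*cos(t))/5) dt + (-36*B_t^3*cos(t)/5) dB_t

Itô's formula for f(t, x): d f(t, B_t) = (f_t + (1/2) f_xx) dt + f_x dB_t. Compute partials of f(t, x) = -9*x^4*cos(t)/5:
  f_t(t,x)  = 9*x^4*sin(t)/5
  f_x(t,x)  = -36*x^3*cos(t)/5
  f_xx(t,x) = -108*x^2*cos(t)/5
Assemble drift = f_t + (1/2) f_xx = 9*x^2*(x^2*sin(t) - 6*cos(t))/5 and diffusion = f_x = -36*x^3*cos(t)/5. Substituting x = B_t:
  d(-9*B_t^4*cos(t)/5) = (9*B_t^2*(B_t^2*sin(t) - 6*cos(t))/5) dt + (-36*B_t^3*cos(t)/5) dB_t.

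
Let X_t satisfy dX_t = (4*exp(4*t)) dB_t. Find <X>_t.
<X>_t = 2*exp(8*t) - 2

For an Itô process dX_t = a(t) dt + b(t) dB_t, the quadratic variation is <X>_t = int_0^t b(s)^2 ds (the drift term does not contribute). Here b(s) = 4*exp(4*s), so
  b(s)^2 = 16*exp(8*s).
Integrating from 0 to t:
  <X>_t = int_0^t (16*exp(8*s)) ds = 2*exp(8*t) - 2.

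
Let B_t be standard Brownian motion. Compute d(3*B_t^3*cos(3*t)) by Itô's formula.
d(3*B_t^3*cos(3*t)) = (9*B_t*(-B_t^2*sin(3*t) + cos(3*t))) dt + (9*B_t^2*cos(3*t)) dB_t

Itô's formula for f(t, x): d f(t, B_t) = (f_t + (1/2) f_xx) dt + f_x dB_t. Compute partials of f(t, x) = 3*x^3*cos(3*t):
  f_t(t,x)  = -9*x^3*sin(3*t)
  f_x(t,x)  = 9*x^2*cos(3*t)
  f_xx(t,x) = 18*x*cos(3*t)
Assemble drift = f_t + (1/2) f_xx = 9*x*(-x^2*sin(3*t) + cos(3*t)) and diffusion = f_x = 9*x^2*cos(3*t). Substituting x = B_t:
  d(3*B_t^3*cos(3*t)) = (9*B_t*(-B_t^2*sin(3*t) + cos(3*t))) dt + (9*B_t^2*cos(3*t)) dB_t.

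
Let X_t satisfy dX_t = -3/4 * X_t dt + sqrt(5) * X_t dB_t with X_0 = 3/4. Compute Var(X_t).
Var(X_t) = (9*exp(5*t) - 9)*exp(-3*t/2)/16

For GBM dX = mu X dt + sigma X dB with X_0 = x_0, apply Itô to Y = log X: dY = (mu - sigma^2/2) dt + sigma dB, so Y_t = log(x_0) + (mu - sigma^2/2) t + sigma B_t and hence X_t = x_0 * exp((mu - sigma^2/2) t + sigma B_t).
With mu = -3/4, sigma = sqrt(5), x_0 = 3/4, this gives:
  X_t = 3/4 * exp((-13/4) * t + (sqrt(5)) * B_t).
Since sigma*B_t ~ Normal(0, sigma^2 t), E[exp(sigma*B_t)] = exp(sigma^2 t / 2); so E[X_t] = x_0 * exp((mu - sigma^2/2) t) * exp(sigma^2 t / 2) = x_0 * exp(mu t) = 3*exp(-3*t/4)/4.
Var(X_t) = E[X_t^2] - (E[X_t])^2 = x_0^2 * exp(2 mu t) * (exp(sigma^2 t) - 1) = (9*exp(5*t) - 9)*exp(-3*t/2)/16.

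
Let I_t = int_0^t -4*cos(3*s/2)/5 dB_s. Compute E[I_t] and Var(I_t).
E[I_t] = 0; Var(I_t) = 8*t/25 + 8*sin(3*t)/75

The Itô integral of a deterministic integrand f(s) has mean 0 because each increment f(s) * (B_{s+ds} - B_s) has mean 0. By the Itô isometry:
  Var( int_0^t f(s) dB_s ) = E[ (int_0^t f(s) dB_s)^2 ] = int_0^t f(s)^2 ds.
Here f(s) = -4*cos(3*s/2)/5, so f(s)^2 = 16*cos(3*s/2)^2/25. Integrate:
  int_0^t (16*cos(3*s/2)^2/25) ds = 8*t/25 + 8*sin(3*t)/75.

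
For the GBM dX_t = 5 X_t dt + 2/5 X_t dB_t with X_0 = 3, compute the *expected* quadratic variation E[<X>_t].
E[<X>_t] = 18*exp(254*t/25)/127 - 18/127

<X>_t = int_0^t ((2/5) * X_s)^2 ds. Taking expectation inside the integral: E[<X>_t] = (2/5)^2 * int_0^t E[X_s^2] ds. For GBM, E[X_s^2] = x_0^2 * exp((2 mu + sigma^2) s). Integrating:
  E[<X>_t] = (2/5)^2 * 3^2 * (exp((2*5 + (2/5)^2) t) - 1) / (2*5 + (2/5)^2)
           = (2/5)^2 * 3^2 * (exp((254/25) t) - 1) / (254/25) = 18*exp(254*t/25)/127 - 18/127.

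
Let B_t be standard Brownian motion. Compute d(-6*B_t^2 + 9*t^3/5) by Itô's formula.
d(-6*B_t^2 + 9*t^3/5) = (27*t^2/5 - 6) dt + (-12*B_t) dB_t

Itô's formula for f(t, x): d f(t, B_t) = (f_t + (1/2) f_xx) dt + f_x dB_t. Compute partials of f(t, x) = 9*t^3/5 - 6*x^2:
  f_t(t,x)  = 27*t^2/5
  f_x(t,x)  = -12*x
  f_xx(t,x) = -12
Assemble drift = f_t + (1/2) f_xx = 27*t^2/5 - 6 and diffusion = f_x = -12*x. Substituting x = B_t:
  d(-6*B_t^2 + 9*t^3/5) = (27*t^2/5 - 6) dt + (-12*B_t) dB_t.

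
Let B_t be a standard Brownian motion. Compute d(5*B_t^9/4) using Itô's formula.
d(5*B_t^9/4) = (45*B_t^7) dt + (45*B_t^8/4) dB_t

Itô's formula for f(B_t) gives d f(B_t) = f'(B_t) dB_t + (1/2) f''(B_t) dt. Compute derivatives of f(x) = 5*x^9/4:
  f'(x)  = 45*x^8/4
  f''(x) = 90*x^7
Substitute x = B_t and multiply the f'' term by 1/2:
  drift     = (1/2) * (90*x^7) evaluated at B_t = 45*B_t^7
  diffusion = (45*x^8/4) evaluated at B_t = 45*B_t^8/4
Therefore d(5*B_t^9/4) = (45*B_t^7) dt + (45*B_t^8/4) dB_t.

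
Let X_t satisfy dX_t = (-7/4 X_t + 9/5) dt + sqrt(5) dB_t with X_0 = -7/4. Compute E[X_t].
E[X_t] = 36/35 - 389*exp(-7*t/4)/140

Taking expectations and using E[dB_t] = 0, the mean m(t) = E[X_t] satisfies the ODE m'(t) = a m(t) + b with m(0) = x_0. With a = -7/4, b = 9/5, x_0 = -7/4, the solution is
  m(t) = x_0 * exp(a t) + (b/a) * (exp(a t) - 1)
       = (-7/4) * exp((-7/4) t) + ((9/5)/(-7/4)) * (exp((-7/4) t) - 1)
       = 36/35 - 389*exp(-7*t/4)/140.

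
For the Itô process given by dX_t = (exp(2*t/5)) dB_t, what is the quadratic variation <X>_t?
<X>_t = 5*exp(4*t/5)/4 - 5/4

For an Itô process dX_t = a(t) dt + b(t) dB_t, the quadratic variation is <X>_t = int_0^t b(s)^2 ds (the drift term does not contribute). Here b(s) = exp(2*s/5), so
  b(s)^2 = exp(4*s/5).
Integrating from 0 to t:
  <X>_t = int_0^t (exp(4*s/5)) ds = 5*exp(4*t/5)/4 - 5/4.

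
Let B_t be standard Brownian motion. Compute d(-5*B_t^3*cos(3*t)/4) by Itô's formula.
d(-5*B_t^3*cos(3*t)/4) = (15*B_t*(B_t^2*sin(3*t) - cos(3*t))/4) dt + (-15*B_t^2*cos(3*t)/4) dB_t

Itô's formula for f(t, x): d f(t, B_t) = (f_t + (1/2) f_xx) dt + f_x dB_t. Compute partials of f(t, x) = -5*x^3*cos(3*t)/4:
  f_t(t,x)  = 15*x^3*sin(3*t)/4
  f_x(t,x)  = -15*x^2*cos(3*t)/4
  f_xx(t,x) = -15*x*cos(3*t)/2
Assemble drift = f_t + (1/2) f_xx = 15*x*(x^2*sin(3*t) - cos(3*t))/4 and diffusion = f_x = -15*x^2*cos(3*t)/4. Substituting x = B_t:
  d(-5*B_t^3*cos(3*t)/4) = (15*B_t*(B_t^2*sin(3*t) - cos(3*t))/4) dt + (-15*B_t^2*cos(3*t)/4) dB_t.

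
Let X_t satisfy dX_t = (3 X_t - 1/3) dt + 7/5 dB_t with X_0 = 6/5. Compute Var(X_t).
Var(X_t) = 49*exp(6*t)/150 - 49/150

The variance V(t) = Var(X_t) satisfies V'(t) = 2 a V(t) + c^2 with V(0) = 0 (drift coefficient is linear in X, diffusion is constant). With a = 3, c = 7/5, the solution is
  V(t) = (c^2 / (2 a)) * (exp(2 a t) - 1)
       = ((7/5)^2 / (2*3)) * (exp(6 t) - 1)
       = 49*exp(6*t)/150 - 49/150.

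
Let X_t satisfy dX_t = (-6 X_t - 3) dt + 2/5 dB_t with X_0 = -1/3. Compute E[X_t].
E[X_t] = -1/2 + exp(-6*t)/6

Taking expectations and using E[dB_t] = 0, the mean m(t) = E[X_t] satisfies the ODE m'(t) = a m(t) + b with m(0) = x_0. With a = -6, b = -3, x_0 = -1/3, the solution is
  m(t) = x_0 * exp(a t) + (b/a) * (exp(a t) - 1)
       = (-1/3) * exp((-6) t) + ((-3)/(-6)) * (exp((-6) t) - 1)
       = -1/2 + exp(-6*t)/6.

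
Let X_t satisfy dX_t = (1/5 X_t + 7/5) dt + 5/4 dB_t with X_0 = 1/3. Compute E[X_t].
E[X_t] = 22*exp(t/5)/3 - 7

Taking expectations and using E[dB_t] = 0, the mean m(t) = E[X_t] satisfies the ODE m'(t) = a m(t) + b with m(0) = x_0. With a = 1/5, b = 7/5, x_0 = 1/3, the solution is
  m(t) = x_0 * exp(a t) + (b/a) * (exp(a t) - 1)
       = (1/3) * exp((1/5) t) + ((7/5)/(1/5)) * (exp((1/5) t) - 1)
       = 22*exp(t/5)/3 - 7.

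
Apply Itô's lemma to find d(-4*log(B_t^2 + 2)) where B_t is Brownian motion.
d(-4*log(B_t^2 + 2)) = (4*(B_t^2 - 2)/(B_t^2 + 2)^2) dt + (-8*B_t/(B_t^2 + 2)) dB_t

Itô's formula for f(B_t) gives d f(B_t) = f'(B_t) dB_t + (1/2) f''(B_t) dt. Compute derivatives of f(x) = -4*log(x^2 + 2):
  f'(x)  = -8*x/(x^2 + 2)
  f''(x) = 8*(x^2 - 2)/(x^2 + 2)^2
Substitute x = B_t and multiply the f'' term by 1/2:
  drift     = (1/2) * (8*(x^2 - 2)/(x^2 + 2)^2) evaluated at B_t = 4*(B_t^2 - 2)/(B_t^2 + 2)^2
  diffusion = (-8*x/(x^2 + 2)) evaluated at B_t = -8*B_t/(B_t^2 + 2)
Therefore d(-4*log(B_t^2 + 2)) = (4*(B_t^2 - 2)/(B_t^2 + 2)^2) dt + (-8*B_t/(B_t^2 + 2)) dB_t.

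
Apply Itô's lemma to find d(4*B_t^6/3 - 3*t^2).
d(4*B_t^6/3 - 3*t^2) = (20*B_t^4 - 6*t) dt + (8*B_t^5) dB_t

Itô's formula for f(t, x): d f(t, B_t) = (f_t + (1/2) f_xx) dt + f_x dB_t. Compute partials of f(t, x) = -3*t^2 + 4*x^6/3:
  f_t(t,x)  = -6*t
  f_x(t,x)  = 8*x^5
  f_xx(t,x) = 40*x^4
Assemble drift = f_t + (1/2) f_xx = -6*t + 20*x^4 and diffusion = f_x = 8*x^5. Substituting x = B_t:
  d(4*B_t^6/3 - 3*t^2) = (20*B_t^4 - 6*t) dt + (8*B_t^5) dB_t.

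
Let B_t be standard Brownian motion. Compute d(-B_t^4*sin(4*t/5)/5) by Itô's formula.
d(-B_t^4*sin(4*t/5)/5) = (2*B_t^2*(-2*B_t^2*cos(4*t/5) - 15*sin(4*t/5))/25) dt + (-4*B_t^3*sin(4*t/5)/5) dB_t

Itô's formula for f(t, x): d f(t, B_t) = (f_t + (1/2) f_xx) dt + f_x dB_t. Compute partials of f(t, x) = -x^4*sin(4*t/5)/5:
  f_t(t,x)  = -4*x^4*cos(4*t/5)/25
  f_x(t,x)  = -4*x^3*sin(4*t/5)/5
  f_xx(t,x) = -12*x^2*sin(4*t/5)/5
Assemble drift = f_t + (1/2) f_xx = 2*x^2*(-2*x^2*cos(4*t/5) - 15*sin(4*t/5))/25 and diffusion = f_x = -4*x^3*sin(4*t/5)/5. Substituting x = B_t:
  d(-B_t^4*sin(4*t/5)/5) = (2*B_t^2*(-2*B_t^2*cos(4*t/5) - 15*sin(4*t/5))/25) dt + (-4*B_t^3*sin(4*t/5)/5) dB_t.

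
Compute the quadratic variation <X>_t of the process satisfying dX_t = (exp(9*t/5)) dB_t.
<X>_t = 5*exp(18*t/5)/18 - 5/18

For an Itô process dX_t = a(t) dt + b(t) dB_t, the quadratic variation is <X>_t = int_0^t b(s)^2 ds (the drift term does not contribute). Here b(s) = exp(9*s/5), so
  b(s)^2 = exp(18*s/5).
Integrating from 0 to t:
  <X>_t = int_0^t (exp(18*s/5)) ds = 5*exp(18*t/5)/18 - 5/18.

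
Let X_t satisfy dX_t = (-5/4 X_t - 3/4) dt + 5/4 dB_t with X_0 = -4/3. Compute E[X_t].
E[X_t] = -3/5 - 11*exp(-5*t/4)/15

Taking expectations and using E[dB_t] = 0, the mean m(t) = E[X_t] satisfies the ODE m'(t) = a m(t) + b with m(0) = x_0. With a = -5/4, b = -3/4, x_0 = -4/3, the solution is
  m(t) = x_0 * exp(a t) + (b/a) * (exp(a t) - 1)
       = (-4/3) * exp((-5/4) t) + ((-3/4)/(-5/4)) * (exp((-5/4) t) - 1)
       = -3/5 - 11*exp(-5*t/4)/15.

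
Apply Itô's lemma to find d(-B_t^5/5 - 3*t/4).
d(-B_t^5/5 - 3*t/4) = (-2*B_t^3 - 3/4) dt + (-B_t^4) dB_t

Itô's formula for f(t, x): d f(t, B_t) = (f_t + (1/2) f_xx) dt + f_x dB_t. Compute partials of f(t, x) = -3*t/4 - x^5/5:
  f_t(t,x)  = -3/4
  f_x(t,x)  = -x^4
  f_xx(t,x) = -4*x^3
Assemble drift = f_t + (1/2) f_xx = -2*x^3 - 3/4 and diffusion = f_x = -x^4. Substituting x = B_t:
  d(-B_t^5/5 - 3*t/4) = (-2*B_t^3 - 3/4) dt + (-B_t^4) dB_t.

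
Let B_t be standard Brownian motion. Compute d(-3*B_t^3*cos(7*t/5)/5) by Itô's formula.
d(-3*B_t^3*cos(7*t/5)/5) = (3*B_t*(7*B_t^2*sin(7*t/5) - 15*cos(7*t/5))/25) dt + (-9*B_t^2*cos(7*t/5)/5) dB_t

Itô's formula for f(t, x): d f(t, B_t) = (f_t + (1/2) f_xx) dt + f_x dB_t. Compute partials of f(t, x) = -3*x^3*cos(7*t/5)/5:
  f_t(t,x)  = 21*x^3*sin(7*t/5)/25
  f_x(t,x)  = -9*x^2*cos(7*t/5)/5
  f_xx(t,x) = -18*x*cos(7*t/5)/5
Assemble drift = f_t + (1/2) f_xx = 3*x*(7*x^2*sin(7*t/5) - 15*cos(7*t/5))/25 and diffusion = f_x = -9*x^2*cos(7*t/5)/5. Substituting x = B_t:
  d(-3*B_t^3*cos(7*t/5)/5) = (3*B_t*(7*B_t^2*sin(7*t/5) - 15*cos(7*t/5))/25) dt + (-9*B_t^2*cos(7*t/5)/5) dB_t.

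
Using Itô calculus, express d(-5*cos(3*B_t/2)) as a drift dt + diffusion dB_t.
d(-5*cos(3*B_t/2)) = (45*cos(3*B_t/2)/8) dt + (15*sin(3*B_t/2)/2) dB_t

Itô's formula for f(B_t) gives d f(B_t) = f'(B_t) dB_t + (1/2) f''(B_t) dt. Compute derivatives of f(x) = -5*cos(3*x/2):
  f'(x)  = 15*sin(3*x/2)/2
  f''(x) = 45*cos(3*x/2)/4
Substitute x = B_t and multiply the f'' term by 1/2:
  drift     = (1/2) * (45*cos(3*x/2)/4) evaluated at B_t = 45*cos(3*B_t/2)/8
  diffusion = (15*sin(3*x/2)/2) evaluated at B_t = 15*sin(3*B_t/2)/2
Therefore d(-5*cos(3*B_t/2)) = (45*cos(3*B_t/2)/8) dt + (15*sin(3*B_t/2)/2) dB_t.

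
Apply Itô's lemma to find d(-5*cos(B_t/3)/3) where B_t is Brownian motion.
d(-5*cos(B_t/3)/3) = (5*cos(B_t/3)/54) dt + (5*sin(B_t/3)/9) dB_t

Itô's formula for f(B_t) gives d f(B_t) = f'(B_t) dB_t + (1/2) f''(B_t) dt. Compute derivatives of f(x) = -5*cos(x/3)/3:
  f'(x)  = 5*sin(x/3)/9
  f''(x) = 5*cos(x/3)/27
Substitute x = B_t and multiply the f'' term by 1/2:
  drift     = (1/2) * (5*cos(x/3)/27) evaluated at B_t = 5*cos(B_t/3)/54
  diffusion = (5*sin(x/3)/9) evaluated at B_t = 5*sin(B_t/3)/9
Therefore d(-5*cos(B_t/3)/3) = (5*cos(B_t/3)/54) dt + (5*sin(B_t/3)/9) dB_t.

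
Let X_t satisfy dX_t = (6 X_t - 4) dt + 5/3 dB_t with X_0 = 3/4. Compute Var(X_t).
Var(X_t) = 25*exp(12*t)/108 - 25/108

The variance V(t) = Var(X_t) satisfies V'(t) = 2 a V(t) + c^2 with V(0) = 0 (drift coefficient is linear in X, diffusion is constant). With a = 6, c = 5/3, the solution is
  V(t) = (c^2 / (2 a)) * (exp(2 a t) - 1)
       = ((5/3)^2 / (2*6)) * (exp(12 t) - 1)
       = 25*exp(12*t)/108 - 25/108.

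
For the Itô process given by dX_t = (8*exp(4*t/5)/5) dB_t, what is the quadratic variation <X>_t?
<X>_t = 8*exp(8*t/5)/5 - 8/5

For an Itô process dX_t = a(t) dt + b(t) dB_t, the quadratic variation is <X>_t = int_0^t b(s)^2 ds (the drift term does not contribute). Here b(s) = 8*exp(4*s/5)/5, so
  b(s)^2 = 64*exp(8*s/5)/25.
Integrating from 0 to t:
  <X>_t = int_0^t (64*exp(8*s/5)/25) ds = 8*exp(8*t/5)/5 - 8/5.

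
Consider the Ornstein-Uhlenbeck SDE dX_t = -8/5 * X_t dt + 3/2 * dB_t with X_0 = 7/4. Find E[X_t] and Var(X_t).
E[X_t] = 7*exp(-8*t/5)/4; Var(X_t) = 45/64 - 45*exp(-16*t/5)/64

The OU SDE dX = -theta X dt + sigma dB admits the integrating factor exp(theta t): d(exp(theta t) X_t) = sigma exp(theta t) dB_t. Integrating from 0 to t:
  X_t = x_0 * exp(-theta t) + sigma * int_0^t exp(-theta (t-s)) dB_s.
The Itô integral has mean 0 and (by the Itô isometry) variance sigma^2 * int_0^t exp(-2 theta (t - s)) ds = sigma^2 * (1 - exp(-2 theta t)) / (2 theta).
With theta = 8/5, sigma = 3/2, x_0 = 7/4:
  E[X_t] = 7/4 * exp(-8/5 t) = 7*exp(-8*t/5)/4
  Var(X_t) = (3/2)^2 * (1 - exp(-2*8/5 t)) / (2 * 8/5) = 45/64 - 45*exp(-16*t/5)/64.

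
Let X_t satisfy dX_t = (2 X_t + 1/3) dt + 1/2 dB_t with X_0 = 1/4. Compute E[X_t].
E[X_t] = 5*exp(2*t)/12 - 1/6

Taking expectations and using E[dB_t] = 0, the mean m(t) = E[X_t] satisfies the ODE m'(t) = a m(t) + b with m(0) = x_0. With a = 2, b = 1/3, x_0 = 1/4, the solution is
  m(t) = x_0 * exp(a t) + (b/a) * (exp(a t) - 1)
       = (1/4) * exp(2 t) + ((1/3)/2) * (exp(2 t) - 1)
       = 5*exp(2*t)/12 - 1/6.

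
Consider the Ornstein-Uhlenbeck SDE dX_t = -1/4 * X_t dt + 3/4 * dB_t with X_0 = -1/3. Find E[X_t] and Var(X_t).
E[X_t] = -exp(-t/4)/3; Var(X_t) = 9/8 - 9*exp(-t/2)/8

The OU SDE dX = -theta X dt + sigma dB admits the integrating factor exp(theta t): d(exp(theta t) X_t) = sigma exp(theta t) dB_t. Integrating from 0 to t:
  X_t = x_0 * exp(-theta t) + sigma * int_0^t exp(-theta (t-s)) dB_s.
The Itô integral has mean 0 and (by the Itô isometry) variance sigma^2 * int_0^t exp(-2 theta (t - s)) ds = sigma^2 * (1 - exp(-2 theta t)) / (2 theta).
With theta = 1/4, sigma = 3/4, x_0 = -1/3:
  E[X_t] = -1/3 * exp(-1/4 t) = -exp(-t/4)/3
  Var(X_t) = (3/4)^2 * (1 - exp(-2*1/4 t)) / (2 * 1/4) = 9/8 - 9*exp(-t/2)/8.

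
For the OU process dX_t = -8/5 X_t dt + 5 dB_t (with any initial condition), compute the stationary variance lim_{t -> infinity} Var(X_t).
lim Var(X_t) = 125/16

The OU SDE dX = -theta X dt + sigma dB admits the integrating factor exp(theta t): d(exp(theta t) X_t) = sigma exp(theta t) dB_t. Integrating from 0 to t gives X_t = x_0 * exp(-theta t) + sigma * int_0^t exp(-theta (t-s)) dB_s for any initial x_0. The Itô integral has variance (by the Itô isometry) sigma^2 * int_0^t exp(-2 theta (t - s)) ds = sigma^2 * (1 - exp(-2 theta t)) / (2 theta), independent of x_0.
With theta = 8/5, sigma = 5:
  Var(X_t) = (5)^2 * (1 - exp(-2*8/5 t)) / (2 * 8/5) = 125/16 - 125*exp(-16*t/5)/16.
As t -> infinity, exp(-2*8/5 t) -> 0, so the stationary variance is sigma^2 / (2 theta) = 125/16.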